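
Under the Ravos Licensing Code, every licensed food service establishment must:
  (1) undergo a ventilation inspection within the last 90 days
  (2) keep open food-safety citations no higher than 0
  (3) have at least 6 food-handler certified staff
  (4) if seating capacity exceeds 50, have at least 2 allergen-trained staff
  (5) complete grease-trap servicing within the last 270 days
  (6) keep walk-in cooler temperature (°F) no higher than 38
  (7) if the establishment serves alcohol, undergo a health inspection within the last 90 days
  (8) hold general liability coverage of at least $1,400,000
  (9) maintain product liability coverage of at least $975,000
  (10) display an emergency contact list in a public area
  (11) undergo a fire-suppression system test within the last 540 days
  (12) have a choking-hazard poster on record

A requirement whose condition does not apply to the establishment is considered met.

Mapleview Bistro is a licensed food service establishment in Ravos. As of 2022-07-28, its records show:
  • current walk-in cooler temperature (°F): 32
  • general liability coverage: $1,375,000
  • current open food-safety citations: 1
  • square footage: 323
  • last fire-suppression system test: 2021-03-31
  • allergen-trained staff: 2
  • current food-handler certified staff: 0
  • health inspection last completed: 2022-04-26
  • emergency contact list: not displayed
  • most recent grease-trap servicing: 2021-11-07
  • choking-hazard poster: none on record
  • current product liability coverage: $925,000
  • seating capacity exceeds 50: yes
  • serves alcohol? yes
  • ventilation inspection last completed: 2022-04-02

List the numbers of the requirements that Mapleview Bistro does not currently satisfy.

1, 2, 3, 7, 8, 9, 10, 12

1. ventilation inspection 117 days ago vs limit 90 → not met
2. open food-safety citations 1 > 0 → not met
3. food-handler certified staff 0 < 6 → not met
4. condition 'seating capacity exceeds 50' holds; allergen-trained staff 2 ≥ 2 → met
5. grease-trap servicing 263 days ago vs limit 270 → met
6. walk-in cooler temperature (°F) 32 ≤ 38 → met
7. condition 'serves alcohol' holds; health inspection 93 days ago vs limit 90 → not met
8. general liability coverage $1,375,000 < $1,400,000 → not met
9. product liability coverage $925,000 < $975,000 → not met
10. emergency contact list absent → not met
11. fire-suppression system test 484 days ago vs limit 540 → met
12. choking-hazard poster absent → not met
Not met: 1, 2, 3, 7, 8, 9, 10, 12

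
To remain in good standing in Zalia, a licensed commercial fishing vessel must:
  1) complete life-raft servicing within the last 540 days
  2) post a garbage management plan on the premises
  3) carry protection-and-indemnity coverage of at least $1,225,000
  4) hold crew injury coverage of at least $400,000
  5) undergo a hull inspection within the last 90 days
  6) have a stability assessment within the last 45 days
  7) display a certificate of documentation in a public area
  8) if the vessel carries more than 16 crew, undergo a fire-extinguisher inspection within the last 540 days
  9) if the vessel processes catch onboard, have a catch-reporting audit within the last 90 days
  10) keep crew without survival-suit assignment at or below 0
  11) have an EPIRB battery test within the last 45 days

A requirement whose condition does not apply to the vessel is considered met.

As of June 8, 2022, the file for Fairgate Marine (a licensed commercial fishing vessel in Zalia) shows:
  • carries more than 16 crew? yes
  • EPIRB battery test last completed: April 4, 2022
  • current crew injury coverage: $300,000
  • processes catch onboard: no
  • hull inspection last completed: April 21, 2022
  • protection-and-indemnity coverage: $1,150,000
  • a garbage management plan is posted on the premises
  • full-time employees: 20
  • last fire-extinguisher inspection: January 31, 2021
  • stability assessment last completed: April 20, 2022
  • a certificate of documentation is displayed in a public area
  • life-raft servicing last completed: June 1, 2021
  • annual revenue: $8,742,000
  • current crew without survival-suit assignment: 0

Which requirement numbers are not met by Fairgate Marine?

1. life-raft servicing 372 days ago vs limit 540 → met
2. garbage management plan present → met
3. protection-and-indemnity coverage $1,150,000 < $1,225,000 → not met
4. crew injury coverage $300,000 < $400,000 → not met
5. hull inspection 48 days ago vs limit 90 → met
6. stability assessment 49 days ago vs limit 45 → not met
7. certificate of documentation present → met
8. condition 'carries more than 16 crew' holds; fire-extinguisher inspection 493 days ago vs limit 540 → met
9. condition 'processes catch onboard' does not hold → requirement n/a → met
10. crew without survival-suit assignment 0 ≤ 0 → met
11. EPIRB battery test 65 days ago vs limit 45 → not met
Not met: 3, 4, 6, 11

3, 4, 6, 11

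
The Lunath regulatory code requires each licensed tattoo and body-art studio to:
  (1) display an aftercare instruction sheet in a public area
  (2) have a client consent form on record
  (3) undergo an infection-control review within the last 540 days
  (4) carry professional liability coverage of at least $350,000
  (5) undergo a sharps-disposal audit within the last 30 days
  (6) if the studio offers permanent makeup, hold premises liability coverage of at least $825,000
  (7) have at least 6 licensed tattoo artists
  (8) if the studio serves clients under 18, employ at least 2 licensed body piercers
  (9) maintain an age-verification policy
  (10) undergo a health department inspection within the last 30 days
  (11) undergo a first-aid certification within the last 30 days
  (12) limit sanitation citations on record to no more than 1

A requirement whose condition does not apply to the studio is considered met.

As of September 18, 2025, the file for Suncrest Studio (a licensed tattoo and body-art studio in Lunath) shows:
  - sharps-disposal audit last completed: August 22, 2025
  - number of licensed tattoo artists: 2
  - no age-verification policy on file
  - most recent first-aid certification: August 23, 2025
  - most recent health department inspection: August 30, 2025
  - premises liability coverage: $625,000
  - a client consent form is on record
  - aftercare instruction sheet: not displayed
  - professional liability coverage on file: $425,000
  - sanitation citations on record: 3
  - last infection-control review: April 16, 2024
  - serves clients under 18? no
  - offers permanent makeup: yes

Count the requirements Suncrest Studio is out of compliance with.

5

1. aftercare instruction sheet absent → not met
2. client consent form present → met
3. infection-control review 520 days ago vs limit 540 → met
4. professional liability coverage $425,000 ≥ $350,000 → met
5. sharps-disposal audit 27 days ago vs limit 30 → met
6. condition 'offers permanent makeup' holds; premises liability coverage $625,000 < $825,000 → not met
7. licensed tattoo artists 2 < 6 → not met
8. condition 'serves clients under 18' does not hold → requirement n/a → met
9. age-verification policy absent → not met
10. health department inspection 19 days ago vs limit 30 → met
11. first-aid certification 26 days ago vs limit 30 → met
12. sanitation citations on record 3 > 1 → not met
Not met: 5 of 12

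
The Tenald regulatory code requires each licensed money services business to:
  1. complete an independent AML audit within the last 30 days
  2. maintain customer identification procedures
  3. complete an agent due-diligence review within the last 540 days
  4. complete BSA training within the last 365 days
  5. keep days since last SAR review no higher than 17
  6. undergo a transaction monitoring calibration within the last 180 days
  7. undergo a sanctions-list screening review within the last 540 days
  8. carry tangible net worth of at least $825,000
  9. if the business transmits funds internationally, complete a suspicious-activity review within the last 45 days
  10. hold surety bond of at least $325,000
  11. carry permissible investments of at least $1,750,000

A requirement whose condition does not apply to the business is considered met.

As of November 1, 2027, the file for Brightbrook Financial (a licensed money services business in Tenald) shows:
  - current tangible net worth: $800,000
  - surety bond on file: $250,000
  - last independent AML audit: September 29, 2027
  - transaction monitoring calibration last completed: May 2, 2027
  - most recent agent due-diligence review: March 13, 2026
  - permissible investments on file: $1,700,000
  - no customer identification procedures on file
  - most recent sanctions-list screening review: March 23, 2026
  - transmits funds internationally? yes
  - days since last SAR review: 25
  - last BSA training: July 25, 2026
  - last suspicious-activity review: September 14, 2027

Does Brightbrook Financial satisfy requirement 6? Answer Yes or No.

No

6. transaction monitoring calibration 183 days ago vs limit 180 → not met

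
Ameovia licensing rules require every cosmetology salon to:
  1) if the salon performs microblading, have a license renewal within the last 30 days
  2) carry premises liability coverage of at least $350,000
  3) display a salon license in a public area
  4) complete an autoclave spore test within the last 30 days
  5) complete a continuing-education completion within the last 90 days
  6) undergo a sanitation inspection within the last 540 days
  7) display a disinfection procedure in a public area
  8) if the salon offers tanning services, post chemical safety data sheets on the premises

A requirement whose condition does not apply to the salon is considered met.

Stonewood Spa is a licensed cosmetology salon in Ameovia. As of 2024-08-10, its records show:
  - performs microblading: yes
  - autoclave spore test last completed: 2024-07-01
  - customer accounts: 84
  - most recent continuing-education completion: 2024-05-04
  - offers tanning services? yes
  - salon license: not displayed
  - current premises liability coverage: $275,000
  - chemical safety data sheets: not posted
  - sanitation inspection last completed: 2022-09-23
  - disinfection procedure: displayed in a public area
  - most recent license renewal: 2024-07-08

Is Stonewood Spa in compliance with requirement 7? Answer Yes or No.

Yes

7. disinfection procedure present → met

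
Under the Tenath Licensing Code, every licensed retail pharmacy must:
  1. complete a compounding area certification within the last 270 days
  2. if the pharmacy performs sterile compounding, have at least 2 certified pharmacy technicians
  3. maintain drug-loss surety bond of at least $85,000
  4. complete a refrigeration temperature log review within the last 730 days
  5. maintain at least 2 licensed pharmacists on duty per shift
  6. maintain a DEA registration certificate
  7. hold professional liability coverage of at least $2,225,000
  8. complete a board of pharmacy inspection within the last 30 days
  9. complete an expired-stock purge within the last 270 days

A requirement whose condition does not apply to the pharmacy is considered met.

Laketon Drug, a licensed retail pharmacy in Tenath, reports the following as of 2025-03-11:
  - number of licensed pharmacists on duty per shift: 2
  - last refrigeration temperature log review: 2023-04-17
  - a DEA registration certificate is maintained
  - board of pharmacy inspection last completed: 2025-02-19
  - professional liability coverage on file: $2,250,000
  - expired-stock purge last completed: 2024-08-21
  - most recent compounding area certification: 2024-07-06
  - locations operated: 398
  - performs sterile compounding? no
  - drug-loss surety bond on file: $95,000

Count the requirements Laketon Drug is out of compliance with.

1. compounding area certification 248 days ago vs limit 270 → met
2. condition 'performs sterile compounding' does not hold → requirement n/a → met
3. drug-loss surety bond $95,000 ≥ $85,000 → met
4. refrigeration temperature log review 694 days ago vs limit 730 → met
5. licensed pharmacists on duty per shift 2 ≥ 2 → met
6. DEA registration certificate present → met
7. professional liability coverage $2,250,000 ≥ $2,225,000 → met
8. board of pharmacy inspection 20 days ago vs limit 30 → met
9. expired-stock purge 202 days ago vs limit 270 → met
Not met: 0 of 9

0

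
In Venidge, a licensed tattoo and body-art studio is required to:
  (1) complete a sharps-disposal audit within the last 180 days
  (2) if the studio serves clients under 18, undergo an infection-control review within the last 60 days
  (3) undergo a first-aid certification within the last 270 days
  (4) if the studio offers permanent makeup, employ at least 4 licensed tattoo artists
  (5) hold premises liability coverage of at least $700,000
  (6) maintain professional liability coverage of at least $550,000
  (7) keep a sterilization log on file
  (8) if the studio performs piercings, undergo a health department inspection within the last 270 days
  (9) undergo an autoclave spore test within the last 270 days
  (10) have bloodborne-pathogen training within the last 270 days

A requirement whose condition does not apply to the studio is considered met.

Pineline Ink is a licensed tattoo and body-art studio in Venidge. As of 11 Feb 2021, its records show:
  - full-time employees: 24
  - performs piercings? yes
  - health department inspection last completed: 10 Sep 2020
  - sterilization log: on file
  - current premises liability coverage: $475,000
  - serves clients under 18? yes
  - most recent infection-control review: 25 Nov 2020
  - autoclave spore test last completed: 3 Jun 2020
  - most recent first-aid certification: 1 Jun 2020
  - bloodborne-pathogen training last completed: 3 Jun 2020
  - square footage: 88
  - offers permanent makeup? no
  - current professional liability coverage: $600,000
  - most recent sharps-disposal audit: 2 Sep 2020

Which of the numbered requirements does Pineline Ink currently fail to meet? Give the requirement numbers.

1. sharps-disposal audit 162 days ago vs limit 180 → met
2. condition 'serves clients under 18' holds; infection-control review 78 days ago vs limit 60 → not met
3. first-aid certification 255 days ago vs limit 270 → met
4. condition 'offers permanent makeup' does not hold → requirement n/a → met
5. premises liability coverage $475,000 < $700,000 → not met
6. professional liability coverage $600,000 ≥ $550,000 → met
7. sterilization log present → met
8. condition 'performs piercings' holds; health department inspection 154 days ago vs limit 270 → met
9. autoclave spore test 253 days ago vs limit 270 → met
10. bloodborne-pathogen training 253 days ago vs limit 270 → met
Not met: 2, 5

2, 5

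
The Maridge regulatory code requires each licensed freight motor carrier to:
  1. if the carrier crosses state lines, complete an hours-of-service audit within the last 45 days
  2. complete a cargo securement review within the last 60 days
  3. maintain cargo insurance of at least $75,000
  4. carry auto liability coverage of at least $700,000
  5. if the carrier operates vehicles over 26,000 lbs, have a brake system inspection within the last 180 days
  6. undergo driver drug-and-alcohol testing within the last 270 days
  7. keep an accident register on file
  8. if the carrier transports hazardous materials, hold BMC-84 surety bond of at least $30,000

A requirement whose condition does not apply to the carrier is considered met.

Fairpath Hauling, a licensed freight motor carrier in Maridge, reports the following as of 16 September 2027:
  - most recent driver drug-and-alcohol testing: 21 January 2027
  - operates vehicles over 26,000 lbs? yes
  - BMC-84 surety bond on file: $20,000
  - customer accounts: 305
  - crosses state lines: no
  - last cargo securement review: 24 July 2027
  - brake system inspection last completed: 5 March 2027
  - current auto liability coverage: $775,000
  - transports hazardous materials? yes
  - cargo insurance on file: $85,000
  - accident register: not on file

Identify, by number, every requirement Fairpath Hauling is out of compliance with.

5, 7, 8

1. condition 'crosses state lines' does not hold → requirement n/a → met
2. cargo securement review 54 days ago vs limit 60 → met
3. cargo insurance $85,000 ≥ $75,000 → met
4. auto liability coverage $775,000 ≥ $700,000 → met
5. condition 'operates vehicles over 26,000 lbs' holds; brake system inspection 195 days ago vs limit 180 → not met
6. driver drug-and-alcohol testing 238 days ago vs limit 270 → met
7. accident register absent → not met
8. condition 'transports hazardous materials' holds; BMC-84 surety bond $20,000 < $30,000 → not met
Not met: 5, 7, 8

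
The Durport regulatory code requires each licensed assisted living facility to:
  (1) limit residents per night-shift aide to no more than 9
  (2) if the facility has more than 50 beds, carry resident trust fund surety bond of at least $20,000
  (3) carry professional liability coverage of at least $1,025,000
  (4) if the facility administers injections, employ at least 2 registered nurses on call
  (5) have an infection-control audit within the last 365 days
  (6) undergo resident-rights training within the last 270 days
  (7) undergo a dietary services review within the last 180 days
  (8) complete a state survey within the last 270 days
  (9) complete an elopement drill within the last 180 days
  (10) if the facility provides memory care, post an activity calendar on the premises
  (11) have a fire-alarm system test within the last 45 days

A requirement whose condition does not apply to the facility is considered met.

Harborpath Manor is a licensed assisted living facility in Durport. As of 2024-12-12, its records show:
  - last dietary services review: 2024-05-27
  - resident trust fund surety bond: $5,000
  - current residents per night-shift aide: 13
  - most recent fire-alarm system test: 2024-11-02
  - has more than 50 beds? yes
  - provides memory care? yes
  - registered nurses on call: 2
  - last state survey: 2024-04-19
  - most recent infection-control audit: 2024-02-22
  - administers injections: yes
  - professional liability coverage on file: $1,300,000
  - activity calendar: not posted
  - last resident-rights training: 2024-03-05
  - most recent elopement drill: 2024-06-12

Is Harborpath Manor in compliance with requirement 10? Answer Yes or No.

No

10. condition 'provides memory care' holds; activity calendar absent → not met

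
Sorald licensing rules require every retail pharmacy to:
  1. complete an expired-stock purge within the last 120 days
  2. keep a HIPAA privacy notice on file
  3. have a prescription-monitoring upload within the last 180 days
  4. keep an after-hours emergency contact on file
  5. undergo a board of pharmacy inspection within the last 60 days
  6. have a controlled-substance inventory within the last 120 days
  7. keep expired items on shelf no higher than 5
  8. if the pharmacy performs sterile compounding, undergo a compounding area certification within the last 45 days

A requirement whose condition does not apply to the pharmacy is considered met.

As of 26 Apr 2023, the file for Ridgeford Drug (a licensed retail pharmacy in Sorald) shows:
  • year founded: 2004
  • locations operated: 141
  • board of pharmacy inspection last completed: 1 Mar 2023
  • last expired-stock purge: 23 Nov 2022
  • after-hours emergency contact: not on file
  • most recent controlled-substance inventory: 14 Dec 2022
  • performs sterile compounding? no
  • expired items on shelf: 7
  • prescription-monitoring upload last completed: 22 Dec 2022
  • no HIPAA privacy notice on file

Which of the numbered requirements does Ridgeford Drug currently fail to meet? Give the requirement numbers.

1, 2, 4, 6, 7

1. expired-stock purge 154 days ago vs limit 120 → not met
2. HIPAA privacy notice absent → not met
3. prescription-monitoring upload 125 days ago vs limit 180 → met
4. after-hours emergency contact absent → not met
5. board of pharmacy inspection 56 days ago vs limit 60 → met
6. controlled-substance inventory 133 days ago vs limit 120 → not met
7. expired items on shelf 7 > 5 → not met
8. condition 'performs sterile compounding' does not hold → requirement n/a → met
Not met: 1, 2, 4, 6, 7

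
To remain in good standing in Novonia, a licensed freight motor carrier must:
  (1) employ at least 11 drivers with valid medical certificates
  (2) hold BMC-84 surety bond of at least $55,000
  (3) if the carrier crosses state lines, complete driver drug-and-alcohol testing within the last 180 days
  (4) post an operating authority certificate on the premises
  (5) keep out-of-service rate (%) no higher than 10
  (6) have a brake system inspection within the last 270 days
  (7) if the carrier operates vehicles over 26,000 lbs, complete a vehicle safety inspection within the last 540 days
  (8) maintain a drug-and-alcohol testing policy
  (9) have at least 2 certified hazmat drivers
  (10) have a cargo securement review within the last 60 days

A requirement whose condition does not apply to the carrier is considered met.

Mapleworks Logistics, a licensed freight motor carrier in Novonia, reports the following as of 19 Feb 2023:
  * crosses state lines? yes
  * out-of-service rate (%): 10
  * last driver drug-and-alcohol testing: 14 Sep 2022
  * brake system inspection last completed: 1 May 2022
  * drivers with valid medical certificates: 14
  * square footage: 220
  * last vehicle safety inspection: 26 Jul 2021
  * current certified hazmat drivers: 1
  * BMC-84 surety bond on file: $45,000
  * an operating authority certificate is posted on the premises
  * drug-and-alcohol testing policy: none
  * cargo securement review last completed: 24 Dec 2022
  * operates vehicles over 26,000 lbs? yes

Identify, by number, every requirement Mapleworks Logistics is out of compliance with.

2, 6, 7, 8, 9

1. drivers with valid medical certificates 14 ≥ 11 → met
2. BMC-84 surety bond $45,000 < $55,000 → not met
3. condition 'crosses state lines' holds; driver drug-and-alcohol testing 158 days ago vs limit 180 → met
4. operating authority certificate present → met
5. out-of-service rate (%) 10 ≤ 10 → met
6. brake system inspection 294 days ago vs limit 270 → not met
7. condition 'operates vehicles over 26,000 lbs' holds; vehicle safety inspection 573 days ago vs limit 540 → not met
8. drug-and-alcohol testing policy absent → not met
9. certified hazmat drivers 1 < 2 → not met
10. cargo securement review 57 days ago vs limit 60 → met
Not met: 2, 6, 7, 8, 9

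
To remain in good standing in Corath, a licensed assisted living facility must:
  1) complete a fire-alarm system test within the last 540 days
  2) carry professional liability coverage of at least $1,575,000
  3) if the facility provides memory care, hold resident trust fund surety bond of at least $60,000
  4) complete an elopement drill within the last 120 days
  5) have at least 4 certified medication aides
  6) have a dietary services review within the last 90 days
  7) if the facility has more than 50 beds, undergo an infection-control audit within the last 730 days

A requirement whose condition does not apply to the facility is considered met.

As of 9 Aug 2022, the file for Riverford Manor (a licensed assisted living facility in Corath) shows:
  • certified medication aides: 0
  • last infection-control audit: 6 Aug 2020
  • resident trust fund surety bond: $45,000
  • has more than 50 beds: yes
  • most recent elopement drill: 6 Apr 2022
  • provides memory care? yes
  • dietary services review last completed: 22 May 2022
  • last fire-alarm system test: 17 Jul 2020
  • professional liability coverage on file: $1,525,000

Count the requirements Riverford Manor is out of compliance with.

6

1. fire-alarm system test 753 days ago vs limit 540 → not met
2. professional liability coverage $1,525,000 < $1,575,000 → not met
3. condition 'provides memory care' holds; resident trust fund surety bond $45,000 < $60,000 → not met
4. elopement drill 125 days ago vs limit 120 → not met
5. certified medication aides 0 < 4 → not met
6. dietary services review 79 days ago vs limit 90 → met
7. condition 'has more than 50 beds' holds; infection-control audit 733 days ago vs limit 730 → not met
Not met: 6 of 7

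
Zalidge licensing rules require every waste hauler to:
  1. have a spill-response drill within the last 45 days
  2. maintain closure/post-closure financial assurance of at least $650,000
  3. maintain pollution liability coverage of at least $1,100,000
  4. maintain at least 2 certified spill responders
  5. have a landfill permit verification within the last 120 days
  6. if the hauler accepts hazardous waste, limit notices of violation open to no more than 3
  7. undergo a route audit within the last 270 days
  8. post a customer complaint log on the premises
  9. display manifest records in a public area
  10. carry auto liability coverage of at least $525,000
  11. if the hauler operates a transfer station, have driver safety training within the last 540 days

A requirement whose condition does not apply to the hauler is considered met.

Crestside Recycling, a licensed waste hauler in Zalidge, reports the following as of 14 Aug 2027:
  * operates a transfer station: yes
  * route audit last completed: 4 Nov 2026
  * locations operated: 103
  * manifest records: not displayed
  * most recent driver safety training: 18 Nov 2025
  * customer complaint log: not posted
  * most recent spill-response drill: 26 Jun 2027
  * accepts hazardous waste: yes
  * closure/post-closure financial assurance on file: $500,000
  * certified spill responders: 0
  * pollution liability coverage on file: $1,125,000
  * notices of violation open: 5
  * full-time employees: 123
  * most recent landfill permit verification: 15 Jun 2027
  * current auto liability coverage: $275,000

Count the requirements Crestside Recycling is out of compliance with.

9

1. spill-response drill 49 days ago vs limit 45 → not met
2. closure/post-closure financial assurance $500,000 < $650,000 → not met
3. pollution liability coverage $1,125,000 ≥ $1,100,000 → met
4. certified spill responders 0 < 2 → not met
5. landfill permit verification 60 days ago vs limit 120 → met
6. condition 'accepts hazardous waste' holds; notices of violation open 5 > 3 → not met
7. route audit 283 days ago vs limit 270 → not met
8. customer complaint log absent → not met
9. manifest records absent → not met
10. auto liability coverage $275,000 < $525,000 → not met
11. condition 'operates a transfer station' holds; driver safety training 634 days ago vs limit 540 → not met
Not met: 9 of 11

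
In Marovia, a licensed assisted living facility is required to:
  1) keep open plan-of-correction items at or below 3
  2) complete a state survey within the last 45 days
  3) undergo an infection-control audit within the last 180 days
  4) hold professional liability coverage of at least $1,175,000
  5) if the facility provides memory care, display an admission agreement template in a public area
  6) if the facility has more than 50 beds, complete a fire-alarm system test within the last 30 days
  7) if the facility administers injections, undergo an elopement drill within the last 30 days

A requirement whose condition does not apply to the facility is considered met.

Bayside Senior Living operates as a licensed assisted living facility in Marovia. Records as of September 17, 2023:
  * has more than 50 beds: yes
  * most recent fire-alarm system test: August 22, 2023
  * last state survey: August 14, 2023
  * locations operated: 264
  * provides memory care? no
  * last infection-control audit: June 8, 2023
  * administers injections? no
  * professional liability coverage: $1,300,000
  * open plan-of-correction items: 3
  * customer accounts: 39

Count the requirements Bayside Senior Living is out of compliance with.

0

1. open plan-of-correction items 3 ≤ 3 → met
2. state survey 34 days ago vs limit 45 → met
3. infection-control audit 101 days ago vs limit 180 → met
4. professional liability coverage $1,300,000 ≥ $1,175,000 → met
5. condition 'provides memory care' does not hold → requirement n/a → met
6. condition 'has more than 50 beds' holds; fire-alarm system test 26 days ago vs limit 30 → met
7. condition 'administers injections' does not hold → requirement n/a → met
Not met: 0 of 7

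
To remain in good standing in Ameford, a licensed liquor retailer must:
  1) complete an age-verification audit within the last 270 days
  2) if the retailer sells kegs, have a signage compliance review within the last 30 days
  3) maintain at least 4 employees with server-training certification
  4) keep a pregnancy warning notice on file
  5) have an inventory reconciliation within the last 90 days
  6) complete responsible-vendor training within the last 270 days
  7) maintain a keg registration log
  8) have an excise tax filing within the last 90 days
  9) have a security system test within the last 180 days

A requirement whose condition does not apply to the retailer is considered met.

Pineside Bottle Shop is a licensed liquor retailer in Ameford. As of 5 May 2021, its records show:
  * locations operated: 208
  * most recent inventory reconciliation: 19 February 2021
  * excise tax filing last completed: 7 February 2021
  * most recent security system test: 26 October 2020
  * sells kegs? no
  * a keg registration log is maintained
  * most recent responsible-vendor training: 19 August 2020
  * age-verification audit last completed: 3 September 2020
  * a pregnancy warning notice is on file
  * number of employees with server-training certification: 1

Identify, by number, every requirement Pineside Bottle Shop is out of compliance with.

1. age-verification audit 244 days ago vs limit 270 → met
2. condition 'sells kegs' does not hold → requirement n/a → met
3. employees with server-training certification 1 < 4 → not met
4. pregnancy warning notice present → met
5. inventory reconciliation 75 days ago vs limit 90 → met
6. responsible-vendor training 259 days ago vs limit 270 → met
7. keg registration log present → met
8. excise tax filing 87 days ago vs limit 90 → met
9. security system test 191 days ago vs limit 180 → not met
Not met: 3, 9

3, 9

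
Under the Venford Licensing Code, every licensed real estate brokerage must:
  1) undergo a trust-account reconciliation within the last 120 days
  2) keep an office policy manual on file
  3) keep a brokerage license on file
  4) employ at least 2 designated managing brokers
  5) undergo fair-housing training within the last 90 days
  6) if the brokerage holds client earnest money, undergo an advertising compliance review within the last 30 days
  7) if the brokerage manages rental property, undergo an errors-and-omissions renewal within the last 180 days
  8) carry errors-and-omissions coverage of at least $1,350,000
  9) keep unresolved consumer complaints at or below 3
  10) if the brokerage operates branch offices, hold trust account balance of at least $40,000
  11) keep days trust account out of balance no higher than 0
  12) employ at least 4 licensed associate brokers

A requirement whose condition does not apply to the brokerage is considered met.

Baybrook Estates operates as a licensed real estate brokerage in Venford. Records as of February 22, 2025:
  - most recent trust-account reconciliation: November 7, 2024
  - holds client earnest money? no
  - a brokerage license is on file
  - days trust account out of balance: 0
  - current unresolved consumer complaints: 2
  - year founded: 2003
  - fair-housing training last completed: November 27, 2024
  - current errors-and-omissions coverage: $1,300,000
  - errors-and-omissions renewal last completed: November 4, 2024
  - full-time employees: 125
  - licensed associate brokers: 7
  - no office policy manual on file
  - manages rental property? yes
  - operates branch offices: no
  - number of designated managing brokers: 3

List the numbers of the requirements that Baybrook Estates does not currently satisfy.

2, 8

1. trust-account reconciliation 107 days ago vs limit 120 → met
2. office policy manual absent → not met
3. brokerage license present → met
4. designated managing brokers 3 ≥ 2 → met
5. fair-housing training 87 days ago vs limit 90 → met
6. condition 'holds client earnest money' does not hold → requirement n/a → met
7. condition 'manages rental property' holds; errors-and-omissions renewal 110 days ago vs limit 180 → met
8. errors-and-omissions coverage $1,300,000 < $1,350,000 → not met
9. unresolved consumer complaints 2 ≤ 3 → met
10. condition 'operates branch offices' does not hold → requirement n/a → met
11. days trust account out of balance 0 ≤ 0 → met
12. licensed associate brokers 7 ≥ 4 → met
Not met: 2, 8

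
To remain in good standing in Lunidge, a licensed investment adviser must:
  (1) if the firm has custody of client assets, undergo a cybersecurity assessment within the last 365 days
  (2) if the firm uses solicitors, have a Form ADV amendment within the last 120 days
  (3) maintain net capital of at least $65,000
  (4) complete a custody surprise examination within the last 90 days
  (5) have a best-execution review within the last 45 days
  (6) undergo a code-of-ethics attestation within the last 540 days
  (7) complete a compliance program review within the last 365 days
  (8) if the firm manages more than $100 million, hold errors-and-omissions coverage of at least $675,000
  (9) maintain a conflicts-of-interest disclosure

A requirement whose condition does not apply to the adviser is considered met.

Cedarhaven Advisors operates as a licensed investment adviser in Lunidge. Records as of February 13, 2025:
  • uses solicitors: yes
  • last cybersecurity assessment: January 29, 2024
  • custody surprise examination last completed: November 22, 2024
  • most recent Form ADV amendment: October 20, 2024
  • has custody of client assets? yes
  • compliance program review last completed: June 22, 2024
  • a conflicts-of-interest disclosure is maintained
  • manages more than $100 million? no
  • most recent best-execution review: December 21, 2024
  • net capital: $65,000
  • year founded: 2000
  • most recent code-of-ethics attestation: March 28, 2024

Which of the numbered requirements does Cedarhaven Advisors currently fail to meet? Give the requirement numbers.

1, 5

1. condition 'has custody of client assets' holds; cybersecurity assessment 381 days ago vs limit 365 → not met
2. condition 'uses solicitors' holds; Form ADV amendment 116 days ago vs limit 120 → met
3. net capital $65,000 ≥ $65,000 → met
4. custody surprise examination 83 days ago vs limit 90 → met
5. best-execution review 54 days ago vs limit 45 → not met
6. code-of-ethics attestation 322 days ago vs limit 540 → met
7. compliance program review 236 days ago vs limit 365 → met
8. condition 'manages more than $100 million' does not hold → requirement n/a → met
9. conflicts-of-interest disclosure present → met
Not met: 1, 5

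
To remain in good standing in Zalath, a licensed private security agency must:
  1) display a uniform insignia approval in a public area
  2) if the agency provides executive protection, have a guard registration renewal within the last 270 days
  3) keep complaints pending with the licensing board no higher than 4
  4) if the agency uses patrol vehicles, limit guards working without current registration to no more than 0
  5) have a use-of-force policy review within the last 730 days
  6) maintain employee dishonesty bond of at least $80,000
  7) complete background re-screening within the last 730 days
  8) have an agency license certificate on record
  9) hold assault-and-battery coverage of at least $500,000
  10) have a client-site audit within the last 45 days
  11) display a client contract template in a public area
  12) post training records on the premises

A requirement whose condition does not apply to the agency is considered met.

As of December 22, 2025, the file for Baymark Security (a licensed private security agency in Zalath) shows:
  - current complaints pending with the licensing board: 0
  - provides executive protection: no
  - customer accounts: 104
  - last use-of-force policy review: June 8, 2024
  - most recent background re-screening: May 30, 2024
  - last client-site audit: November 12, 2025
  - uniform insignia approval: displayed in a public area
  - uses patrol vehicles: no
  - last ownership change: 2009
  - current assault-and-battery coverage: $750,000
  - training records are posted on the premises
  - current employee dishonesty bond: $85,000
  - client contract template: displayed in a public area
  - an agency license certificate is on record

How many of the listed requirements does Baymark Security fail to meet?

0

1. uniform insignia approval present → met
2. condition 'provides executive protection' does not hold → requirement n/a → met
3. complaints pending with the licensing board 0 ≤ 4 → met
4. condition 'uses patrol vehicles' does not hold → requirement n/a → met
5. use-of-force policy review 562 days ago vs limit 730 → met
6. employee dishonesty bond $85,000 ≥ $80,000 → met
7. background re-screening 571 days ago vs limit 730 → met
8. agency license certificate present → met
9. assault-and-battery coverage $750,000 ≥ $500,000 → met
10. client-site audit 40 days ago vs limit 45 → met
11. client contract template present → met
12. training records present → met
Not met: 0 of 12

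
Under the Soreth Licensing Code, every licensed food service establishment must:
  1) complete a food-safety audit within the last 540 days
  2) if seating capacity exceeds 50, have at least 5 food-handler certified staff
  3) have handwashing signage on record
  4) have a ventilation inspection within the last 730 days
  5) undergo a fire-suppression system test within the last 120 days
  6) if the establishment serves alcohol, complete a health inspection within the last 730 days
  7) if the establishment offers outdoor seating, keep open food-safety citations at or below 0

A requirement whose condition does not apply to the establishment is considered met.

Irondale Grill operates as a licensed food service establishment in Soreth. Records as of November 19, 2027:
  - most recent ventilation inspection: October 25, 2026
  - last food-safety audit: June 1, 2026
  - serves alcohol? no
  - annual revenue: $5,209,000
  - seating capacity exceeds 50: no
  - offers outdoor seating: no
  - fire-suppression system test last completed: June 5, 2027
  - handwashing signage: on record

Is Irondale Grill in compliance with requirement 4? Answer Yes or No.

4. ventilation inspection 390 days ago vs limit 730 → met

Yes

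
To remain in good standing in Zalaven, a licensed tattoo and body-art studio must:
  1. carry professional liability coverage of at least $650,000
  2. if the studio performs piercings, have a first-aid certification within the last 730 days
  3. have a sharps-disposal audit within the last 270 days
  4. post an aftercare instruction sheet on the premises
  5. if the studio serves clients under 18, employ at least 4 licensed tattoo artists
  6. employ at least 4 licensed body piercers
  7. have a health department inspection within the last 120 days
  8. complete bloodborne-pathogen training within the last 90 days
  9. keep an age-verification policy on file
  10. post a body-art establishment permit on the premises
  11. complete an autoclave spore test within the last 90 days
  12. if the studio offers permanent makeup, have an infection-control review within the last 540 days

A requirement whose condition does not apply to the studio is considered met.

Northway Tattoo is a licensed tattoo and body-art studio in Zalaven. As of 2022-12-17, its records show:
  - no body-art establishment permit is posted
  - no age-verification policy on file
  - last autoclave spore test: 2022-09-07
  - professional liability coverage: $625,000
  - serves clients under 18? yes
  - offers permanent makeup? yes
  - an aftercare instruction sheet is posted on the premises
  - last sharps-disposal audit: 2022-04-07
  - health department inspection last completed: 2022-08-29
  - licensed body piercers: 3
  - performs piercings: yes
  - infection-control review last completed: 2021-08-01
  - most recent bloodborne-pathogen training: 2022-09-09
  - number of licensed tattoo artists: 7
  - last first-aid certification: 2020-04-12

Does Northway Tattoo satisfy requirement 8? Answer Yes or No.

No

8. bloodborne-pathogen training 99 days ago vs limit 90 → not met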